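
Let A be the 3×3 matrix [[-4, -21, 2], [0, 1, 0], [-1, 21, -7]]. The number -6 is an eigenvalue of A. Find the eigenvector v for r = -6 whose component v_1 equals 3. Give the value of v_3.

A + 6I = [[2, -21, 2], [0, 7, 0], [-1, 21, -1]].
Solving (A + 6I)v = 0 gives the eigenspace spanned by (3, 0, -3).
With v_1 = 3, v = (3, 0, -3), so v_3 = -3.

-3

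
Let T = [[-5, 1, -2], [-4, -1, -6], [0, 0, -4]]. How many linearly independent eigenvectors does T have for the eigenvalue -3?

1

T + 3I = [[-2, 1, -2], [-4, 2, -6], [0, 0, -1]].
This matrix has rank 2, so its null space has dimension 3 − 2 = 1.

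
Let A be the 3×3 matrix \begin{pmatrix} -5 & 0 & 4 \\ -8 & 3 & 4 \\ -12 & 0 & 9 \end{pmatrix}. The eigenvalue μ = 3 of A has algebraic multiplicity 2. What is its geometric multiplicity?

A − 3I = [[-8, 0, 4], [-8, 0, 4], [-12, 0, 6]].
This matrix has rank 1, so its null space has dimension 3 − 1 = 2.

2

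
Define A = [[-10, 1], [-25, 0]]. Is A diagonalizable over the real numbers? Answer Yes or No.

Characteristic polynomial: p(r) = r^2 + 10r + 25 = (r + 5)^2.
r = -5 has algebraic multiplicity 2; rank(A + 5I) = 1, so geometric multiplicity = 1.
Geometric multiplicity < algebraic multiplicity, so A is not diagonalizable.

No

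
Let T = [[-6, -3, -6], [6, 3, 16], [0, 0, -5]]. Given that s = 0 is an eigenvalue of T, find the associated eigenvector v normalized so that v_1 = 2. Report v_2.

-4

T = [[-6, -3, -6], [6, 3, 16], [0, 0, -5]].
Solving (T)v = 0 gives the eigenspace spanned by (2, -4, 0).
With v_1 = 2, v = (2, -4, 0), so v_2 = -4.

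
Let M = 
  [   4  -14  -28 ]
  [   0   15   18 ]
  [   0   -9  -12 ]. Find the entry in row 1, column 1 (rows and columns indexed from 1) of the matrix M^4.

Characteristic polynomial: s^3 - 7s^2 - 6s + 72 = (s - 6)(s - 4)(s + 3), so the eigenvalues are -3, 4, 6.
s=4: eigenvector (1, 0, 0).
s=6: eigenvector (0, 2, -1).
s=-3: eigenvector (2, -1, 1).
P = [[1, 0, 2], [0, 2, -1], [0, -1, 1]], D = diag(4, 6, -3), P⁻¹ = [[1, -2, -4], [0, 1, 1], [0, 1, 2]].
M⁴ = P·diag(256, 1296, 81)·P⁻¹ = [[256, -350, -700], [0, 2511, 2430], [0, -1215, -1134]].
The requested entry is 256.

256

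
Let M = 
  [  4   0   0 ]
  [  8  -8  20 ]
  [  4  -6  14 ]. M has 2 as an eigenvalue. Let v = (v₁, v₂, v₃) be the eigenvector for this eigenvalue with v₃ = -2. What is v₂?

-4

M − 2I = [[2, 0, 0], [8, -10, 20], [4, -6, 12]].
Solving (M − 2I)v = 0 gives the eigenspace spanned by (0, -4, -2).
With v₃ = -2, v = (0, -4, -2), so v₂ = -4.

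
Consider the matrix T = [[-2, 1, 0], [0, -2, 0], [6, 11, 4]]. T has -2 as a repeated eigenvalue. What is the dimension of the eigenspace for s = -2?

T + 2I = [[0, 1, 0], [0, 0, 0], [6, 11, 6]].
This matrix has rank 2, so its null space has dimension 3 − 2 = 1.

1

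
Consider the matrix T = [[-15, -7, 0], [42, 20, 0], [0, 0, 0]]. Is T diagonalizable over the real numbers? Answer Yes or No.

Yes

Characteristic polynomial: p(μ) = μ^3 - 5μ^2 - 6μ = μ(μ - 6)(μ + 1).
All 3 eigenvalues are distinct, so T is diagonalizable.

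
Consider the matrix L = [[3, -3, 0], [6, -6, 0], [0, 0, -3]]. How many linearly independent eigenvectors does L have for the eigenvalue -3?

2

L + 3I = [[6, -3, 0], [6, -3, 0], [0, 0, 0]].
This matrix has rank 1, so its null space has dimension 3 − 1 = 2.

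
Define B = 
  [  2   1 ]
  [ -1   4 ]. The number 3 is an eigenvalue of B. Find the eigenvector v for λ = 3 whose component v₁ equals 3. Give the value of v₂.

3

B − 3I = [[-1, 1], [-1, 1]].
Solving (B − 3I)v = 0 gives the eigenspace spanned by (3, 3).
With v₁ = 3, v = (3, 3), so v₂ = 3.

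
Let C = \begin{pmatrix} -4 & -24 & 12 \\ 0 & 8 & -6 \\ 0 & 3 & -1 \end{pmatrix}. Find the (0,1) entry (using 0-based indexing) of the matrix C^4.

Characteristic polynomial: t^3 - 3t^2 - 18t + 40 = (t - 5)(t - 2)(t + 4), so the eigenvalues are -4, 2, 5.
t=-4: eigenvector (1, 0, 0).
t=2: eigenvector (2, -1, -1).
t=5: eigenvector (-4, 2, 1).
P = [[1, 2, -4], [0, -1, 2], [0, -1, 1]], D = diag(-4, 2, 5), P⁻¹ = [[1, 2, 0], [0, 1, -2], [0, 1, -1]].
C⁴ = P·diag(256, 16, 625)·P⁻¹ = [[256, -1956, 2436], [0, 1234, -1218], [0, 609, -593]].
The requested entry is -1956.

-1956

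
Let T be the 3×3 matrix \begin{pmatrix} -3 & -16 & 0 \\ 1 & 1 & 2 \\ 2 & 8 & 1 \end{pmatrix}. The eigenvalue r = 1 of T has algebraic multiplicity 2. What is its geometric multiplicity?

1

T − 1I = [[-4, -16, 0], [1, 0, 2], [2, 8, 0]].
This matrix has rank 2, so its null space has dimension 3 − 2 = 1.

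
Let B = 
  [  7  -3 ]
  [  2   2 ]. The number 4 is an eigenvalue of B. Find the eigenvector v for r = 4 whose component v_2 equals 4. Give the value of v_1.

4

B − 4I = [[3, -3], [2, -2]].
Solving (B − 4I)v = 0 gives the eigenspace spanned by (4, 4).
With v_2 = 4, v = (4, 4), so v_1 = 4.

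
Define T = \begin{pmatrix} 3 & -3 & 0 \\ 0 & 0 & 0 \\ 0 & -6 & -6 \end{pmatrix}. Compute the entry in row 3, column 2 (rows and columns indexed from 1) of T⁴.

1296

Characteristic polynomial: λ^3 + 3λ^2 - 18λ = λ(λ - 3)(λ + 6), so the eigenvalues are -6, 0, 3.
λ=0: eigenvector (1, 1, -1).
λ=3: eigenvector (1, 0, 0).
λ=-6: eigenvector (0, 0, 1).
P = [[1, 1, 0], [1, 0, 0], [-1, 0, 1]], D = diag(0, 3, -6), P⁻¹ = [[0, 1, 0], [1, -1, 0], [0, 1, 1]].
T⁴ = P·diag(0, 81, 1296)·P⁻¹ = [[81, -81, 0], [0, 0, 0], [0, 1296, 1296]].
The requested entry is 1296.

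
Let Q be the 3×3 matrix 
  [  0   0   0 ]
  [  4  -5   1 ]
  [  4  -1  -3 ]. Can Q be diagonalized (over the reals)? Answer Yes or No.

No

Characteristic polynomial: p(λ) = λ^3 + 8λ^2 + 16λ = λ(λ + 4)^2.
λ = -4 has algebraic multiplicity 2; rank(Q + 4I) = 2, so geometric multiplicity = 1.
Geometric multiplicity < algebraic multiplicity, so Q is not diagonalizable.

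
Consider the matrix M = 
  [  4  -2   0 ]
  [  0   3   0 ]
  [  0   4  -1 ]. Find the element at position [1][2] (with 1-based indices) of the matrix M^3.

Characteristic polynomial: λ^3 - 6λ^2 + 5λ + 12 = (λ - 4)(λ - 3)(λ + 1), so the eigenvalues are -1, 3, 4.
λ=4: eigenvector (1, 0, 0).
λ=3: eigenvector (2, 1, 1).
λ=-1: eigenvector (0, 0, 1).
P = [[1, 2, 0], [0, 1, 0], [0, 1, 1]], D = diag(4, 3, -1), P⁻¹ = [[1, -2, 0], [0, 1, 0], [0, -1, 1]].
M³ = P·diag(64, 27, -1)·P⁻¹ = [[64, -74, 0], [0, 27, 0], [0, 28, -1]].
The requested entry is -74.

-74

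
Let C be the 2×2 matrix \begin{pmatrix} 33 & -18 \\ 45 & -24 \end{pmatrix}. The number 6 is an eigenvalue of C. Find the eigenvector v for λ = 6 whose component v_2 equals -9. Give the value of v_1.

C − 6I = [[27, -18], [45, -30]].
Solving (C − 6I)v = 0 gives the eigenspace spanned by (-6, -9).
With v_2 = -9, v = (-6, -9), so v_1 = -6.

-6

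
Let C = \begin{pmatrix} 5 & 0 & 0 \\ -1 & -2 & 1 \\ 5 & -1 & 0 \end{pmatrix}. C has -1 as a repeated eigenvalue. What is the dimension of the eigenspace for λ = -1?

C + 1I = [[6, 0, 0], [-1, -1, 1], [5, -1, 1]].
This matrix has rank 2, so its null space has dimension 3 − 2 = 1.

1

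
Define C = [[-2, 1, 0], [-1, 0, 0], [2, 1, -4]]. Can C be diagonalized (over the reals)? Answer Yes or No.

No

Characteristic polynomial: p(μ) = μ^3 + 6μ^2 + 9μ + 4 = (μ + 1)^2(μ + 4).
μ = -1 has algebraic multiplicity 2; rank(C + 1I) = 2, so geometric multiplicity = 1.
Geometric multiplicity < algebraic multiplicity, so C is not diagonalizable.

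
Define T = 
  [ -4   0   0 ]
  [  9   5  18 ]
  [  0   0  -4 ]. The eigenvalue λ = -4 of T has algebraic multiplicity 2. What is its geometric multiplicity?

2

T + 4I = [[0, 0, 0], [9, 9, 18], [0, 0, 0]].
This matrix has rank 1, so its null space has dimension 3 − 1 = 2.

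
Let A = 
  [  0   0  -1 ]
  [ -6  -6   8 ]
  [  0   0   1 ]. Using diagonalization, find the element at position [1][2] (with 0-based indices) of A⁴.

-1294

Characteristic polynomial: s^3 + 5s^2 - 6s = s(s - 1)(s + 6), so the eigenvalues are -6, 0, 1.
s=0: eigenvector (1, -1, 0).
s=-6: eigenvector (0, 1, 0).
s=1: eigenvector (-1, 2, 1).
P = [[1, 0, -1], [-1, 1, 2], [0, 0, 1]], D = diag(0, -6, 1), P⁻¹ = [[1, 0, 1], [1, 1, -1], [0, 0, 1]].
A⁴ = P·diag(0, 1296, 1)·P⁻¹ = [[0, 0, -1], [1296, 1296, -1294], [0, 0, 1]].
The requested entry is -1294.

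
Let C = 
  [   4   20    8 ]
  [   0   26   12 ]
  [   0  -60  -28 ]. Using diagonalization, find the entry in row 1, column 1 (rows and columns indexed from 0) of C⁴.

Characteristic polynomial: s^3 - 2s^2 - 16s + 32 = (s - 4)(s - 2)(s + 4), so the eigenvalues are -4, 2, 4.
s=2: eigenvector (-2, 1, -2).
s=4: eigenvector (1, 0, 0).
s=-4: eigenvector (0, -2, 5).
P = [[-2, 1, 0], [1, 0, -2], [-2, 0, 5]], D = diag(2, 4, -4), P⁻¹ = [[0, 5, 2], [1, 10, 4], [0, 2, 1]].
C⁴ = P·diag(16, 256, 256)·P⁻¹ = [[256, 2400, 960], [0, -944, -480], [0, 2400, 1216]].
The requested entry is -944.

-944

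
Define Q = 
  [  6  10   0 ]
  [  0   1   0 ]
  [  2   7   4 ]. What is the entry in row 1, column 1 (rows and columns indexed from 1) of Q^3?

216

Characteristic polynomial: s^3 - 11s^2 + 34s - 24 = (s - 6)(s - 4)(s - 1), so the eigenvalues are 1, 4, 6.
s=6: eigenvector (1, 0, 1).
s=1: eigenvector (-2, 1, -1).
s=4: eigenvector (0, 0, 1).
P = [[1, -2, 0], [0, 1, 0], [1, -1, 1]], D = diag(6, 1, 4), P⁻¹ = [[1, 2, 0], [0, 1, 0], [-1, -1, 1]].
Q³ = P·diag(216, 1, 64)·P⁻¹ = [[216, 430, 0], [0, 1, 0], [152, 367, 64]].
The requested entry is 216.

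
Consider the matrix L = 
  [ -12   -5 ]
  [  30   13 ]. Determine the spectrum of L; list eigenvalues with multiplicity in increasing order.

Characteristic polynomial: p(λ) = λ^2 - λ - 6 = (λ - 3)(λ + 2).
Roots (with multiplicity): -2, 3.

-2, 3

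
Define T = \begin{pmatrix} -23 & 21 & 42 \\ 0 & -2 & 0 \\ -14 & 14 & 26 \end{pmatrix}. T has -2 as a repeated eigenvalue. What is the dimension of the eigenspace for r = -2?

2

T + 2I = [[-21, 21, 42], [0, 0, 0], [-14, 14, 28]].
This matrix has rank 1, so its null space has dimension 3 − 1 = 2.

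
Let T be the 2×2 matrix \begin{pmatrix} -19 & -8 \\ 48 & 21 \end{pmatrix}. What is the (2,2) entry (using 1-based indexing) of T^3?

Characteristic polynomial: μ^2 - 2μ - 15 = (μ - 5)(μ + 3), so the eigenvalues are -3, 5.
μ=5: eigenvector (1, -3).
μ=-3: eigenvector (1, -2).
P = [[1, 1], [-3, -2]], D = diag(5, -3), P⁻¹ = [[-2, -1], [3, 1]].
T³ = P·diag(125, -27)·P⁻¹ = [[-331, -152], [912, 429]].
The requested entry is 429.

429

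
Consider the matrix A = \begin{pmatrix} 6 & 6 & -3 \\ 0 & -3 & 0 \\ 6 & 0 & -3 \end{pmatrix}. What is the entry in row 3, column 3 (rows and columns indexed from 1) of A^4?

-81

Characteristic polynomial: s^3 - 9s = s(s - 3)(s + 3), so the eigenvalues are -3, 0, 3.
s=-3: eigenvector (0, 1, 2).
s=3: eigenvector (1, 0, 1).
s=0: eigenvector (1, 0, 2).
P = [[0, 1, 1], [1, 0, 0], [2, 1, 2]], D = diag(-3, 3, 0), P⁻¹ = [[0, 1, 0], [2, 2, -1], [-1, -2, 1]].
A⁴ = P·diag(81, 81, 0)·P⁻¹ = [[162, 162, -81], [0, 81, 0], [162, 324, -81]].
The requested entry is -81.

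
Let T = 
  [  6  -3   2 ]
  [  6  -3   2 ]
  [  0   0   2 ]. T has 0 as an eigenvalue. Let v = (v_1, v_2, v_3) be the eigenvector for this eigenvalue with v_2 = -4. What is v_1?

T = [[6, -3, 2], [6, -3, 2], [0, 0, 2]].
Solving (T)v = 0 gives the eigenspace spanned by (-2, -4, 0).
With v_2 = -4, v = (-2, -4, 0), so v_1 = -2.

-2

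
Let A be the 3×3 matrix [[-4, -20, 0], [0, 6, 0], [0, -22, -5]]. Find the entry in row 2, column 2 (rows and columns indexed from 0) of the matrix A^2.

25

Characteristic polynomial: r^3 + 3r^2 - 34r - 120 = (r - 6)(r + 4)(r + 5), so the eigenvalues are -5, -4, 6.
r=-5: eigenvector (0, 0, 1).
r=6: eigenvector (-2, 1, -2).
r=-4: eigenvector (1, 0, 0).
P = [[0, -2, 1], [0, 1, 0], [1, -2, 0]], D = diag(-5, 6, -4), P⁻¹ = [[0, 2, 1], [0, 1, 0], [1, 2, 0]].
A² = P·diag(25, 36, 16)·P⁻¹ = [[16, -40, 0], [0, 36, 0], [0, -22, 25]].
The requested entry is 25.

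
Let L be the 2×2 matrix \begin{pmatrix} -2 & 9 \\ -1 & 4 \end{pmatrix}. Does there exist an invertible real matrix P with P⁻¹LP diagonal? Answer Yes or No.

No

Characteristic polynomial: p(μ) = μ^2 - 2μ + 1 = (μ - 1)^2.
μ = 1 has algebraic multiplicity 2; rank(L − 1I) = 1, so geometric multiplicity = 1.
Geometric multiplicity < algebraic multiplicity, so L is not diagonalizable.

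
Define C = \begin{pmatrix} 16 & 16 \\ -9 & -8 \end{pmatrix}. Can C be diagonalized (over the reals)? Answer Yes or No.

Characteristic polynomial: p(r) = r^2 - 8r + 16 = (r - 4)^2.
r = 4 has algebraic multiplicity 2; rank(C − 4I) = 1, so geometric multiplicity = 1.
Geometric multiplicity < algebraic multiplicity, so C is not diagonalizable.

No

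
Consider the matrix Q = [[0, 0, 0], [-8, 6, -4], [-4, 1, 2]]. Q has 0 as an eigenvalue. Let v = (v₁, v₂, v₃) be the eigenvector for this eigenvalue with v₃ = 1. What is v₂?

2

Q = [[0, 0, 0], [-8, 6, -4], [-4, 1, 2]].
Solving (Q)v = 0 gives the eigenspace spanned by (1, 2, 1).
With v₃ = 1, v = (1, 2, 1), so v₂ = 2.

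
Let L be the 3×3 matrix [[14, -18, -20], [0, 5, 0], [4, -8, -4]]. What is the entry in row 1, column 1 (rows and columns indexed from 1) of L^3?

Characteristic polynomial: μ^3 - 15μ^2 + 74μ - 120 = (μ - 6)(μ - 5)(μ - 4), so the eigenvalues are 4, 5, 6.
μ=4: eigenvector (2, 0, 1).
μ=5: eigenvector (2, 1, 0).
μ=6: eigenvector (5, 0, 2).
P = [[2, 2, 5], [0, 1, 0], [1, 0, 2]], D = diag(4, 5, 6), P⁻¹ = [[-2, 4, 5], [0, 1, 0], [1, -2, -2]].
L³ = P·diag(64, 125, 216)·P⁻¹ = [[824, -1398, -1520], [0, 125, 0], [304, -608, -544]].
The requested entry is 824.

824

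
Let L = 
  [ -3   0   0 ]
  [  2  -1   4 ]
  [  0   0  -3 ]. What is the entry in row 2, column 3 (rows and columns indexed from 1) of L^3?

52

Characteristic polynomial: s^3 + 7s^2 + 15s + 9 = (s + 1)(s + 3)^2, so the eigenvalues are -3, -3, -1.
s=-1: eigenvector (0, 1, 0).
s=-3: eigenvector (1, -1, 0).
s=-3: eigenvector (-1, -1, 1).
P = [[0, 1, -1], [1, -1, -1], [0, 0, 1]], D = diag(-1, -3, -3), P⁻¹ = [[1, 1, 2], [1, 0, 1], [0, 0, 1]].
L³ = P·diag(-1, -27, -27)·P⁻¹ = [[-27, 0, 0], [26, -1, 52], [0, 0, -27]].
The requested entry is 52.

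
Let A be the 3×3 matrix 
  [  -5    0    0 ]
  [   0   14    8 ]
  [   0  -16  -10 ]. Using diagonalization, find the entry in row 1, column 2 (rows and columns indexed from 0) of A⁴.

Characteristic polynomial: s^3 + s^2 - 32s - 60 = (s - 6)(s + 2)(s + 5), so the eigenvalues are -5, -2, 6.
s=-5: eigenvector (1, 0, 0).
s=-2: eigenvector (0, -1, 2).
s=6: eigenvector (0, -1, 1).
P = [[1, 0, 0], [0, -1, -1], [0, 2, 1]], D = diag(-5, -2, 6), P⁻¹ = [[1, 0, 0], [0, 1, 1], [0, -2, -1]].
A⁴ = P·diag(625, 16, 1296)·P⁻¹ = [[625, 0, 0], [0, 2576, 1280], [0, -2560, -1264]].
The requested entry is 1280.

1280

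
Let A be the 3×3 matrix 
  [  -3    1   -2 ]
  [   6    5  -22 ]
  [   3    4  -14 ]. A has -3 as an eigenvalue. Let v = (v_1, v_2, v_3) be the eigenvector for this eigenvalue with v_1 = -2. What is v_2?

-4

A + 3I = [[0, 1, -2], [6, 8, -22], [3, 4, -11]].
Solving (A + 3I)v = 0 gives the eigenspace spanned by (-2, -4, -2).
With v_1 = -2, v = (-2, -4, -2), so v_2 = -4.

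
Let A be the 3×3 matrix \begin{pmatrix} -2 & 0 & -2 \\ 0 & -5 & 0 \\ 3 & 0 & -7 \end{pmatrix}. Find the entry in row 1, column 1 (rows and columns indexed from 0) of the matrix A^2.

25

Characteristic polynomial: s^3 + 14s^2 + 65s + 100 = (s + 4)(s + 5)^2, so the eigenvalues are -5, -5, -4.
s=-4: eigenvector (1, 0, 1).
s=-5: eigenvector (4, 1, 6).
s=-5: eigenvector (2, 0, 3).
P = [[1, 4, 2], [0, 1, 0], [1, 6, 3]], D = diag(-4, -5, -5), P⁻¹ = [[3, 0, -2], [0, 1, 0], [-1, -2, 1]].
A² = P·diag(16, 25, 25)·P⁻¹ = [[-2, 0, 18], [0, 25, 0], [-27, 0, 43]].
The requested entry is 25.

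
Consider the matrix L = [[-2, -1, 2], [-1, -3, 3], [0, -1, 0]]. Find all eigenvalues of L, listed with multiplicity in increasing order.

-2, -2, -1

Characteristic polynomial: p(t) = t^3 + 5t^2 + 8t + 4 = (t + 1)(t + 2)^2.
Roots (with multiplicity): -2, -2, -1.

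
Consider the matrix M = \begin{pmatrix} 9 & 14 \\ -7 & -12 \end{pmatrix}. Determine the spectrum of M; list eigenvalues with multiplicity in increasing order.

Characteristic polynomial: p(s) = s^2 + 3s - 10 = (s - 2)(s + 5).
Roots (with multiplicity): -5, 2.

-5, 2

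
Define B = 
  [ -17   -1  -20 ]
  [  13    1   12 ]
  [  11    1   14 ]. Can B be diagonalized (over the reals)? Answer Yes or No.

No

Characteristic polynomial: p(s) = s^3 + 2s^2 - 20s + 24 = (s - 2)^2(s + 6).
s = 2 has algebraic multiplicity 2; rank(B − 2I) = 2, so geometric multiplicity = 1.
Geometric multiplicity < algebraic multiplicity, so B is not diagonalizable.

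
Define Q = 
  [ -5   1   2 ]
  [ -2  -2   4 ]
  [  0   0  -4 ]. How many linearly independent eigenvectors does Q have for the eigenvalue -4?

2

Q + 4I = [[-1, 1, 2], [-2, 2, 4], [0, 0, 0]].
This matrix has rank 1, so its null space has dimension 3 − 1 = 2.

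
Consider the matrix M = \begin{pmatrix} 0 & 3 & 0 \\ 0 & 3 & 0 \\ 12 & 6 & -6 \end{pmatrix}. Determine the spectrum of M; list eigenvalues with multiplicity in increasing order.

-6, 0, 3

Characteristic polynomial: p(μ) = μ^3 + 3μ^2 - 18μ = μ(μ - 3)(μ + 6).
Roots (with multiplicity): -6, 0, 3.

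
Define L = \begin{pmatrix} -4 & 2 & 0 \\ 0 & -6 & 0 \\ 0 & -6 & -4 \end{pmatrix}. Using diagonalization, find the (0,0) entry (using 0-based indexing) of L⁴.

Characteristic polynomial: μ^3 + 14μ^2 + 64μ + 96 = (μ + 4)^2(μ + 6), so the eigenvalues are -6, -4, -4.
μ=-6: eigenvector (-1, 1, 3).
μ=-4: eigenvector (1, 0, -3).
μ=-4: eigenvector (-1, 0, 4).
P = [[-1, 1, -1], [1, 0, 0], [3, -3, 4]], D = diag(-6, -4, -4), P⁻¹ = [[0, 1, 0], [4, 1, 1], [3, 0, 1]].
L⁴ = P·diag(1296, 256, 256)·P⁻¹ = [[256, -1040, 0], [0, 1296, 0], [0, 3120, 256]].
The requested entry is 256.

256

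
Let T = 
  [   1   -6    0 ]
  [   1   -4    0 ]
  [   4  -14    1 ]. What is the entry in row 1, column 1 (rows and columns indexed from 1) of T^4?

-29

Characteristic polynomial: r^3 + 2r^2 - r - 2 = (r - 1)(r + 1)(r + 2), so the eigenvalues are -2, -1, 1.
r=-1: eigenvector (3, 1, 1).
r=-2: eigenvector (2, 1, 2).
r=1: eigenvector (0, 0, 1).
P = [[3, 2, 0], [1, 1, 0], [1, 2, 1]], D = diag(-1, -2, 1), P⁻¹ = [[1, -2, 0], [-1, 3, 0], [1, -4, 1]].
T⁴ = P·diag(1, 16, 1)·P⁻¹ = [[-29, 90, 0], [-15, 46, 0], [-30, 90, 1]].
The requested entry is -29.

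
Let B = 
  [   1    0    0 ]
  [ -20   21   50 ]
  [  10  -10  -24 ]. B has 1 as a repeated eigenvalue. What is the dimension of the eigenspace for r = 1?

2

B − 1I = [[0, 0, 0], [-20, 20, 50], [10, -10, -25]].
This matrix has rank 1, so its null space has dimension 3 − 1 = 2.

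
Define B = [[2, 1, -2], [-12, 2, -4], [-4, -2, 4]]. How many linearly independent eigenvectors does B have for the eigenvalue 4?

B − 4I = [[-2, 1, -2], [-12, -2, -4], [-4, -2, 0]].
This matrix has rank 2, so its null space has dimension 3 − 2 = 1.

1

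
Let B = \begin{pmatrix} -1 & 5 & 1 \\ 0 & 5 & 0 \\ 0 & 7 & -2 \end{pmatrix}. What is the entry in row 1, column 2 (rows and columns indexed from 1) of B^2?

27

Characteristic polynomial: t^3 - 2t^2 - 13t - 10 = (t - 5)(t + 1)(t + 2), so the eigenvalues are -2, -1, 5.
t=-1: eigenvector (1, 0, 0).
t=-2: eigenvector (-1, 0, 1).
t=5: eigenvector (1, 1, 1).
P = [[1, -1, 1], [0, 0, 1], [0, 1, 1]], D = diag(-1, -2, 5), P⁻¹ = [[1, -2, 1], [0, -1, 1], [0, 1, 0]].
B² = P·diag(1, 4, 25)·P⁻¹ = [[1, 27, -3], [0, 25, 0], [0, 21, 4]].
The requested entry is 27.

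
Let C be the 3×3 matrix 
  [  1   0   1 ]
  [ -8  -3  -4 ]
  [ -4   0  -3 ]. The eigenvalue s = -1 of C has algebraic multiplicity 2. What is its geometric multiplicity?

1

C + 1I = [[2, 0, 1], [-8, -2, -4], [-4, 0, -2]].
This matrix has rank 2, so its null space has dimension 3 − 2 = 1.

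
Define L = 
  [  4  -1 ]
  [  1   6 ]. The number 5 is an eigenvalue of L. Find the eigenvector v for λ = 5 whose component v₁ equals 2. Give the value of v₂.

-2

L − 5I = [[-1, -1], [1, 1]].
Solving (L − 5I)v = 0 gives the eigenspace spanned by (2, -2).
With v₁ = 2, v = (2, -2), so v₂ = -2.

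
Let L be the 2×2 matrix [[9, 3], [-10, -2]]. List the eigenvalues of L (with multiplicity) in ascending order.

Characteristic polynomial: p(t) = t^2 - 7t + 12 = (t - 4)(t - 3).
Roots (with multiplicity): 3, 4.

3, 4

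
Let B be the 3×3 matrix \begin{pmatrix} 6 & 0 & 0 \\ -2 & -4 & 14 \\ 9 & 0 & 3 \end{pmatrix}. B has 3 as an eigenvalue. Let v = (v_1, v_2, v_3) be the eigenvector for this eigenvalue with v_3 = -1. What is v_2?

B − 3I = [[3, 0, 0], [-2, -7, 14], [9, 0, 0]].
Solving (B − 3I)v = 0 gives the eigenspace spanned by (0, -2, -1).
With v_3 = -1, v = (0, -2, -1), so v_2 = -2.

-2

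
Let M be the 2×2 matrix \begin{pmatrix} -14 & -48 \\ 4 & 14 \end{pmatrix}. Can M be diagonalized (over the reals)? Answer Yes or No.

Yes

Characteristic polynomial: p(λ) = λ^2 - 4 = (λ - 2)(λ + 2).
All 2 eigenvalues are distinct, so M is diagonalizable.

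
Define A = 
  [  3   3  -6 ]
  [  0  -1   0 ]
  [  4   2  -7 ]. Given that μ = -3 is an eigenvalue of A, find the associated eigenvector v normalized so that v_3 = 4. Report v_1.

4

A + 3I = [[6, 3, -6], [0, 2, 0], [4, 2, -4]].
Solving (A + 3I)v = 0 gives the eigenspace spanned by (4, 0, 4).
With v_3 = 4, v = (4, 0, 4), so v_1 = 4.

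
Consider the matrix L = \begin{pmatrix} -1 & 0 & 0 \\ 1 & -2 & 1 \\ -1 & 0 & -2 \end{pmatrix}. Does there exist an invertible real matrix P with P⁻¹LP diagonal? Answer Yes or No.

Characteristic polynomial: p(λ) = λ^3 + 5λ^2 + 8λ + 4 = (λ + 1)(λ + 2)^2.
λ = -2 has algebraic multiplicity 2; rank(L + 2I) = 2, so geometric multiplicity = 1.
Geometric multiplicity < algebraic multiplicity, so L is not diagonalizable.

No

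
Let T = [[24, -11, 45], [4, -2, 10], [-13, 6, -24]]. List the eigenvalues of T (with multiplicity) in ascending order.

Characteristic polynomial: p(λ) = λ^3 + 2λ^2 - 7λ + 4 = (λ - 1)^2(λ + 4).
Roots (with multiplicity): -4, 1, 1.

-4, 1, 1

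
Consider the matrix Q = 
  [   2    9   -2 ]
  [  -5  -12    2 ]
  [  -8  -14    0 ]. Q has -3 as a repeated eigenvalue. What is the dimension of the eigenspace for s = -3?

Q + 3I = [[5, 9, -2], [-5, -9, 2], [-8, -14, 3]].
This matrix has rank 2, so its null space has dimension 3 − 2 = 1.

1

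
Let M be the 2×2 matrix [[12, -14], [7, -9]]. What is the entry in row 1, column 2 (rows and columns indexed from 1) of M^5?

-6314

Characteristic polynomial: r^2 - 3r - 10 = (r - 5)(r + 2), so the eigenvalues are -2, 5.
r=-2: eigenvector (-1, -1).
r=5: eigenvector (2, 1).
P = [[-1, 2], [-1, 1]], D = diag(-2, 5), P⁻¹ = [[1, -2], [1, -1]].
M⁵ = P·diag(-32, 3125)·P⁻¹ = [[6282, -6314], [3157, -3189]].
The requested entry is -6314.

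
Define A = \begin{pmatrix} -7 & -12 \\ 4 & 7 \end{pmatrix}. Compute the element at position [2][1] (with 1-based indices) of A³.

Characteristic polynomial: s^2 - 1 = (s - 1)(s + 1), so the eigenvalues are -1, 1.
s=1: eigenvector (3, -2).
s=-1: eigenvector (2, -1).
P = [[3, 2], [-2, -1]], D = diag(1, -1), P⁻¹ = [[-1, -2], [2, 3]].
A³ = P·diag(1, -1)·P⁻¹ = [[-7, -12], [4, 7]].
The requested entry is 4.

4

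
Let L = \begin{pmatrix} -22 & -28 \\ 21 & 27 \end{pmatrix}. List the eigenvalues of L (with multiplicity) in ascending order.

Characteristic polynomial: p(μ) = μ^2 - 5μ - 6 = (μ - 6)(μ + 1).
Roots (with multiplicity): -1, 6.

-1, 6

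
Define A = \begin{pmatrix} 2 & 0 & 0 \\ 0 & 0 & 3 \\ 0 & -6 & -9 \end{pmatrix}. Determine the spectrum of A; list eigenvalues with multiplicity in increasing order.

-6, -3, 2

Characteristic polynomial: p(μ) = μ^3 + 7μ^2 - 36 = (μ - 2)(μ + 3)(μ + 6).
Roots (with multiplicity): -6, -3, 2.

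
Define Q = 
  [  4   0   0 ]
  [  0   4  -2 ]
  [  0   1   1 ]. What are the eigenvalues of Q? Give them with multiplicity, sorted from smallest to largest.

2, 3, 4

Characteristic polynomial: p(s) = s^3 - 9s^2 + 26s - 24 = (s - 4)(s - 3)(s - 2).
Roots (with multiplicity): 2, 3, 4.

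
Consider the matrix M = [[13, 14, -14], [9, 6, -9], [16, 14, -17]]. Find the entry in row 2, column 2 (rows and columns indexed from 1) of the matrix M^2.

36

Characteristic polynomial: t^3 - 2t^2 - 21t - 18 = (t - 6)(t + 1)(t + 3), so the eigenvalues are -3, -1, 6.
t=-1: eigenvector (1, 0, 1).
t=6: eigenvector (2, 1, 2).
t=-3: eigenvector (0, 1, 1).
P = [[1, 2, 0], [0, 1, 1], [1, 2, 1]], D = diag(-1, 6, -3), P⁻¹ = [[-1, -2, 2], [1, 1, -1], [-1, 0, 1]].
M² = P·diag(1, 36, 9)·P⁻¹ = [[71, 70, -70], [27, 36, -27], [62, 70, -61]].
The requested entry is 36.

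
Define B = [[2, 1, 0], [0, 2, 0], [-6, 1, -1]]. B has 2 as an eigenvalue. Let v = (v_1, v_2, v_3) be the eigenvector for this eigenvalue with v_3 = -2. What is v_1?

B − 2I = [[0, 1, 0], [0, 0, 0], [-6, 1, -3]].
Solving (B − 2I)v = 0 gives the eigenspace spanned by (1, 0, -2).
With v_3 = -2, v = (1, 0, -2), so v_1 = 1.

1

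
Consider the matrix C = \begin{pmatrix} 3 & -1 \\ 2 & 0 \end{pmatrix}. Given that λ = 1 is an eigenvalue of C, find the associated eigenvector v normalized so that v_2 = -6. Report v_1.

C − 1I = [[2, -1], [2, -1]].
Solving (C − 1I)v = 0 gives the eigenspace spanned by (-3, -6).
With v_2 = -6, v = (-3, -6), so v_1 = -3.

-3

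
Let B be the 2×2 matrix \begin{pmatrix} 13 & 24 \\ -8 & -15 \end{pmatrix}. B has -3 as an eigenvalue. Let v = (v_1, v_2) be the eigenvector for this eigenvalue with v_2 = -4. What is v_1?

B + 3I = [[16, 24], [-8, -12]].
Solving (B + 3I)v = 0 gives the eigenspace spanned by (6, -4).
With v_2 = -4, v = (6, -4), so v_1 = 6.

6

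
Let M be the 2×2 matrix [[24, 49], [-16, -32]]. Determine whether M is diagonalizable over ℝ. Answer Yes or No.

Characteristic polynomial: p(t) = t^2 + 8t + 16 = (t + 4)^2.
t = -4 has algebraic multiplicity 2; rank(M + 4I) = 1, so geometric multiplicity = 1.
Geometric multiplicity < algebraic multiplicity, so M is not diagonalizable.

No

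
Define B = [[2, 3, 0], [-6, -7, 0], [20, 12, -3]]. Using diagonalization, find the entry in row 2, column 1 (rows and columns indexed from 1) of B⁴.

Characteristic polynomial: t^3 + 8t^2 + 19t + 12 = (t + 1)(t + 3)(t + 4), so the eigenvalues are -4, -3, -1.
t=-1: eigenvector (1, -1, 4).
t=-4: eigenvector (-1, 2, -4).
t=-3: eigenvector (0, 0, 1).
P = [[1, -1, 0], [-1, 2, 0], [4, -4, 1]], D = diag(-1, -4, -3), P⁻¹ = [[2, 1, 0], [1, 1, 0], [-4, 0, 1]].
B⁴ = P·diag(1, 256, 81)·P⁻¹ = [[-254, -255, 0], [510, 511, 0], [-1340, -1020, 81]].
The requested entry is 510.

510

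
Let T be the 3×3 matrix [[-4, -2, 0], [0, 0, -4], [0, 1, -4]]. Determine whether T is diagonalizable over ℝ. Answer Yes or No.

No

Characteristic polynomial: p(s) = s^3 + 8s^2 + 20s + 16 = (s + 2)^2(s + 4).
s = -2 has algebraic multiplicity 2; rank(T + 2I) = 2, so geometric multiplicity = 1.
Geometric multiplicity < algebraic multiplicity, so T is not diagonalizable.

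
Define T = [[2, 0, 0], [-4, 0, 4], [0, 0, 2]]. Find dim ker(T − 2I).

T − 2I = [[0, 0, 0], [-4, -2, 4], [0, 0, 0]].
This matrix has rank 1, so its null space has dimension 3 − 1 = 2.

2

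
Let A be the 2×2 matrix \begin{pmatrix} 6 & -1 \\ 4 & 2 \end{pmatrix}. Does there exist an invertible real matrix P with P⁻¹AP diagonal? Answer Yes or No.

No

Characteristic polynomial: p(λ) = λ^2 - 8λ + 16 = (λ - 4)^2.
λ = 4 has algebraic multiplicity 2; rank(A − 4I) = 1, so geometric multiplicity = 1.
Geometric multiplicity < algebraic multiplicity, so A is not diagonalizable.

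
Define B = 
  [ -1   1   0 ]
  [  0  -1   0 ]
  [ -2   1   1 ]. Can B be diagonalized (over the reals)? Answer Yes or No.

No

Characteristic polynomial: p(s) = s^3 + s^2 - s - 1 = (s - 1)(s + 1)^2.
s = -1 has algebraic multiplicity 2; rank(B + 1I) = 2, so geometric multiplicity = 1.
Geometric multiplicity < algebraic multiplicity, so B is not diagonalizable.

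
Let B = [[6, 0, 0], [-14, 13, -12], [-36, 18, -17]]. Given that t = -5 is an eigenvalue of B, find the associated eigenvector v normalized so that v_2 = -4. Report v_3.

-6

B + 5I = [[11, 0, 0], [-14, 18, -12], [-36, 18, -12]].
Solving (B + 5I)v = 0 gives the eigenspace spanned by (0, -4, -6).
With v_2 = -4, v = (0, -4, -6), so v_3 = -6.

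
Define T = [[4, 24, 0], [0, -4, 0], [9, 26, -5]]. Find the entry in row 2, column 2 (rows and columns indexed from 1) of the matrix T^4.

256

Characteristic polynomial: s^3 + 5s^2 - 16s - 80 = (s - 4)(s + 4)(s + 5), so the eigenvalues are -5, -4, 4.
s=-5: eigenvector (0, 0, 1).
s=-4: eigenvector (-3, 1, -1).
s=4: eigenvector (1, 0, 1).
P = [[0, -3, 1], [0, 1, 0], [1, -1, 1]], D = diag(-5, -4, 4), P⁻¹ = [[-1, -2, 1], [0, 1, 0], [1, 3, 0]].
T⁴ = P·diag(625, 256, 256)·P⁻¹ = [[256, 0, 0], [0, 256, 0], [-369, -738, 625]].
The requested entry is 256.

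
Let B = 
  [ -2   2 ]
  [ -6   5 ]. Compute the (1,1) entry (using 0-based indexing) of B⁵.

Characteristic polynomial: μ^2 - 3μ + 2 = (μ - 2)(μ - 1), so the eigenvalues are 1, 2.
μ=1: eigenvector (-2, -3).
μ=2: eigenvector (1, 2).
P = [[-2, 1], [-3, 2]], D = diag(1, 2), P⁻¹ = [[-2, 1], [-3, 2]].
B⁵ = P·diag(1, 32)·P⁻¹ = [[-92, 62], [-186, 125]].
The requested entry is 125.

125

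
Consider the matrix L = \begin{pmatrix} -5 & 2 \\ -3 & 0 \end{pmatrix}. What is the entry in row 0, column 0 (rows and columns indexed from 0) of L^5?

-665

Characteristic polynomial: t^2 + 5t + 6 = (t + 2)(t + 3), so the eigenvalues are -3, -2.
t=-3: eigenvector (1, 1).
t=-2: eigenvector (-2, -3).
P = [[1, -2], [1, -3]], D = diag(-3, -2), P⁻¹ = [[3, -2], [1, -1]].
L⁵ = P·diag(-243, -32)·P⁻¹ = [[-665, 422], [-633, 390]].
The requested entry is -665.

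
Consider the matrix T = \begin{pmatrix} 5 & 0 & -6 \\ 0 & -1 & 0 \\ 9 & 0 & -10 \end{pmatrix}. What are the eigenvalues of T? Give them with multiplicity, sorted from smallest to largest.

Characteristic polynomial: p(s) = s^3 + 6s^2 + 9s + 4 = (s + 1)^2(s + 4).
Roots (with multiplicity): -4, -1, -1.

-4, -1, -1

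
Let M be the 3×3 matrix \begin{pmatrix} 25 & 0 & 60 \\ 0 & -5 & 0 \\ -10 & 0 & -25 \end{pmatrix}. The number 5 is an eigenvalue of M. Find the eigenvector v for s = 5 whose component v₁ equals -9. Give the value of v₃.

M − 5I = [[20, 0, 60], [0, -10, 0], [-10, 0, -30]].
Solving (M − 5I)v = 0 gives the eigenspace spanned by (-9, 0, 3).
With v₁ = -9, v = (-9, 0, 3), so v₃ = 3.

3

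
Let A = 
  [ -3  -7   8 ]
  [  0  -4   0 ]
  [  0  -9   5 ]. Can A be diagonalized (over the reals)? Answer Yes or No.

Yes

Characteristic polynomial: p(t) = t^3 + 2t^2 - 23t - 60 = (t - 5)(t + 3)(t + 4).
All 3 eigenvalues are distinct, so A is diagonalizable.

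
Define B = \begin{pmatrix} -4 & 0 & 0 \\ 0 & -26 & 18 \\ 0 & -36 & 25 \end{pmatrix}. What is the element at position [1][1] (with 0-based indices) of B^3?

-80

Characteristic polynomial: t^3 + 5t^2 + 2t - 8 = (t - 1)(t + 2)(t + 4), so the eigenvalues are -4, -2, 1.
t=-4: eigenvector (1, 0, 0).
t=1: eigenvector (0, -2, -3).
t=-2: eigenvector (0, 3, 4).
P = [[1, 0, 0], [0, -2, 3], [0, -3, 4]], D = diag(-4, 1, -2), P⁻¹ = [[1, 0, 0], [0, 4, -3], [0, 3, -2]].
B³ = P·diag(-64, 1, -8)·P⁻¹ = [[-64, 0, 0], [0, -80, 54], [0, -108, 73]].
The requested entry is -80.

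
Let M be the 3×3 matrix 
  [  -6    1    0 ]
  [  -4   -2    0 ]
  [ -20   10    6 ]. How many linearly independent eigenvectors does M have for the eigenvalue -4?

1

M + 4I = [[-2, 1, 0], [-4, 2, 0], [-20, 10, 10]].
This matrix has rank 2, so its null space has dimension 3 − 2 = 1.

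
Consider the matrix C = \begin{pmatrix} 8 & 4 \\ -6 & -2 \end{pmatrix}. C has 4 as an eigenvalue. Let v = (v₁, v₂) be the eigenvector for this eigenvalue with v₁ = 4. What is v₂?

C − 4I = [[4, 4], [-6, -6]].
Solving (C − 4I)v = 0 gives the eigenspace spanned by (4, -4).
With v₁ = 4, v = (4, -4), so v₂ = -4.

-4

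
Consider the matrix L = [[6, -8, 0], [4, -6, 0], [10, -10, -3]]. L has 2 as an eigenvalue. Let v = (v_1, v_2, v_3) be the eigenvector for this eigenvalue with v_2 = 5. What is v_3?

10

L − 2I = [[4, -8, 0], [4, -8, 0], [10, -10, -5]].
Solving (L − 2I)v = 0 gives the eigenspace spanned by (10, 5, 10).
With v_2 = 5, v = (10, 5, 10), so v_3 = 10.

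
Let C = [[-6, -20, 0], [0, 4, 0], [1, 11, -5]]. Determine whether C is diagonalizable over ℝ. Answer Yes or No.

Characteristic polynomial: p(r) = r^3 + 7r^2 - 14r - 120 = (r - 4)(r + 5)(r + 6).
All 3 eigenvalues are distinct, so C is diagonalizable.

Yes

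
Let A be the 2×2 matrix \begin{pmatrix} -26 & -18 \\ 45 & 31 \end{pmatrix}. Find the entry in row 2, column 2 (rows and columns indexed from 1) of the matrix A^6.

Characteristic polynomial: t^2 - 5t + 4 = (t - 4)(t - 1), so the eigenvalues are 1, 4.
t=1: eigenvector (-2, 3).
t=4: eigenvector (-3, 5).
P = [[-2, -3], [3, 5]], D = diag(1, 4), P⁻¹ = [[-5, -3], [3, 2]].
A⁶ = P·diag(1, 4096)·P⁻¹ = [[-36854, -24570], [61425, 40951]].
The requested entry is 40951.

40951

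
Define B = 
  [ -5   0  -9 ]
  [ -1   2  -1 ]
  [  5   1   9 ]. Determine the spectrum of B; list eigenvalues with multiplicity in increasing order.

1, 1, 4

Characteristic polynomial: p(s) = s^3 - 6s^2 + 9s - 4 = (s - 4)(s - 1)^2.
Roots (with multiplicity): 1, 1, 4.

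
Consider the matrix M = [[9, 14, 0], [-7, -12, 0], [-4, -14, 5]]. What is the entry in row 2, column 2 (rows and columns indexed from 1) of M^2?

46

Characteristic polynomial: s^3 - 2s^2 - 25s + 50 = (s - 5)(s - 2)(s + 5), so the eigenvalues are -5, 2, 5.
s=-5: eigenvector (1, -1, -1).
s=2: eigenvector (2, -1, -2).
s=5: eigenvector (0, 0, 1).
P = [[1, 2, 0], [-1, -1, 0], [-1, -2, 1]], D = diag(-5, 2, 5), P⁻¹ = [[-1, -2, 0], [1, 1, 0], [1, 0, 1]].
M² = P·diag(25, 4, 25)·P⁻¹ = [[-17, -42, 0], [21, 46, 0], [42, 42, 25]].
The requested entry is 46.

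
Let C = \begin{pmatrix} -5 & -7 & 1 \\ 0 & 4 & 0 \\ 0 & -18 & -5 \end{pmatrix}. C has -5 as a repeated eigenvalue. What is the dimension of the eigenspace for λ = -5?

1

C + 5I = [[0, -7, 1], [0, 9, 0], [0, -18, 0]].
This matrix has rank 2, so its null space has dimension 3 − 2 = 1.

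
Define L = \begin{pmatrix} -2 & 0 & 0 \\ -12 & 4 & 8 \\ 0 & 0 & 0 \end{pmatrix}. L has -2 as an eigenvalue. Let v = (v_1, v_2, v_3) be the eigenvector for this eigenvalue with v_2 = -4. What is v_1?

L + 2I = [[0, 0, 0], [-12, 6, 8], [0, 0, 2]].
Solving (L + 2I)v = 0 gives the eigenspace spanned by (-2, -4, 0).
With v_2 = -4, v = (-2, -4, 0), so v_1 = -2.

-2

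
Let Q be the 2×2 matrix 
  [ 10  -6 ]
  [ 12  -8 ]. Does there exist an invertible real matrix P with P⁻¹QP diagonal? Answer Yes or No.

Characteristic polynomial: p(s) = s^2 - 2s - 8 = (s - 4)(s + 2).
All 2 eigenvalues are distinct, so Q is diagonalizable.

Yes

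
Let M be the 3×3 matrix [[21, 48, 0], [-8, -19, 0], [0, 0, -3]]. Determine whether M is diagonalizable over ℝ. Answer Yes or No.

Characteristic polynomial: p(μ) = μ^3 + μ^2 - 21μ - 45 = (μ - 5)(μ + 3)^2.
μ = -3 has algebraic multiplicity 2; rank(M + 3I) = 1, so geometric multiplicity = 2.
Every eigenvalue has geometric = algebraic multiplicity, so M is diagonalizable.

Yes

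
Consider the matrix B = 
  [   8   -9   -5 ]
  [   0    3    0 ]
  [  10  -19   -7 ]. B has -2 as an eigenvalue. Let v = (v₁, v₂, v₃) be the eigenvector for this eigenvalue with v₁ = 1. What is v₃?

B + 2I = [[10, -9, -5], [0, 5, 0], [10, -19, -5]].
Solving (B + 2I)v = 0 gives the eigenspace spanned by (1, 0, 2).
With v₁ = 1, v = (1, 0, 2), so v₃ = 2.

2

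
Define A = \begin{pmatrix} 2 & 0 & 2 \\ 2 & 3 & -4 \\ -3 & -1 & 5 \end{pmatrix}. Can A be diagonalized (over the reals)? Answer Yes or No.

No

Characteristic polynomial: p(r) = r^3 - 10r^2 + 33r - 36 = (r - 4)(r - 3)^2.
r = 3 has algebraic multiplicity 2; rank(A − 3I) = 2, so geometric multiplicity = 1.
Geometric multiplicity < algebraic multiplicity, so A is not diagonalizable.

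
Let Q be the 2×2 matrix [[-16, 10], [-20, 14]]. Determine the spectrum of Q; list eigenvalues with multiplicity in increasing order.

-6, 4

Characteristic polynomial: p(s) = s^2 + 2s - 24 = (s - 4)(s + 6).
Roots (with multiplicity): -6, 4.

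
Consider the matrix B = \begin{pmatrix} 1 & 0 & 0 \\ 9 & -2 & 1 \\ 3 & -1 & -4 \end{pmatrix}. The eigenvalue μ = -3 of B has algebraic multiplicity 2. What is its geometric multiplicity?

B + 3I = [[4, 0, 0], [9, 1, 1], [3, -1, -1]].
This matrix has rank 2, so its null space has dimension 3 − 2 = 1.

1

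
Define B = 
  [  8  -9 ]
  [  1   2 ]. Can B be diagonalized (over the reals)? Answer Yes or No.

Characteristic polynomial: p(s) = s^2 - 10s + 25 = (s - 5)^2.
s = 5 has algebraic multiplicity 2; rank(B − 5I) = 1, so geometric multiplicity = 1.
Geometric multiplicity < algebraic multiplicity, so B is not diagonalizable.

No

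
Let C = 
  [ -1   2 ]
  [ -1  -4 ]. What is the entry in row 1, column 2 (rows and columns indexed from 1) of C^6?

Characteristic polynomial: μ^2 + 5μ + 6 = (μ + 2)(μ + 3), so the eigenvalues are -3, -2.
μ=-3: eigenvector (-1, 1).
μ=-2: eigenvector (2, -1).
P = [[-1, 2], [1, -1]], D = diag(-3, -2), P⁻¹ = [[1, 2], [1, 1]].
C⁶ = P·diag(729, 64)·P⁻¹ = [[-601, -1330], [665, 1394]].
The requested entry is -1330.

-1330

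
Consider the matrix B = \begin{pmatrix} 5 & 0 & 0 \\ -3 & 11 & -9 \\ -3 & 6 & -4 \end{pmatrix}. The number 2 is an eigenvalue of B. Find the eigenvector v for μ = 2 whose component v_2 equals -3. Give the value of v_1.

0

B − 2I = [[3, 0, 0], [-3, 9, -9], [-3, 6, -6]].
Solving (B − 2I)v = 0 gives the eigenspace spanned by (0, -3, -3).
With v_2 = -3, v = (0, -3, -3), so v_1 = 0.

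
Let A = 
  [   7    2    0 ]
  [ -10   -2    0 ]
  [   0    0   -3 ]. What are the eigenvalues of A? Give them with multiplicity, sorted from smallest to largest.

-3, 2, 3

Characteristic polynomial: p(s) = s^3 - 2s^2 - 9s + 18 = (s - 3)(s - 2)(s + 3).
Roots (with multiplicity): -3, 2, 3.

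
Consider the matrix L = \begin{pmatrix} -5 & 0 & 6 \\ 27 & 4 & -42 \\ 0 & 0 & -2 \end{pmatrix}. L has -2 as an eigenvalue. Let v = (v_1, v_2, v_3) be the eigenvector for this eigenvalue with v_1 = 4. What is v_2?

-4

L + 2I = [[-3, 0, 6], [27, 6, -42], [0, 0, 0]].
Solving (L + 2I)v = 0 gives the eigenspace spanned by (4, -4, 2).
With v_1 = 4, v = (4, -4, 2), so v_2 = -4.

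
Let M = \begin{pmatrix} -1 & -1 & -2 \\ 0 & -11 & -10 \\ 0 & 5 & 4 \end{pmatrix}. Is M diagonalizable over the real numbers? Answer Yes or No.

Characteristic polynomial: p(t) = t^3 + 8t^2 + 13t + 6 = (t + 1)^2(t + 6).
t = -1 has algebraic multiplicity 2; rank(M + 1I) = 2, so geometric multiplicity = 1.
Geometric multiplicity < algebraic multiplicity, so M is not diagonalizable.

No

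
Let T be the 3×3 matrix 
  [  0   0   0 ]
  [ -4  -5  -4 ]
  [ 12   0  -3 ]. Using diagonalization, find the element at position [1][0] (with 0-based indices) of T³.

Characteristic polynomial: μ^3 + 8μ^2 + 15μ = μ(μ + 3)(μ + 5), so the eigenvalues are -5, -3, 0.
μ=0: eigenvector (1, -4, 4).
μ=-5: eigenvector (0, 1, 0).
μ=-3: eigenvector (0, -2, 1).
P = [[1, 0, 0], [-4, 1, -2], [4, 0, 1]], D = diag(0, -5, -3), P⁻¹ = [[1, 0, 0], [-4, 1, 2], [-4, 0, 1]].
T³ = P·diag(0, -125, -27)·P⁻¹ = [[0, 0, 0], [284, -125, -196], [108, 0, -27]].
The requested entry is 284.

284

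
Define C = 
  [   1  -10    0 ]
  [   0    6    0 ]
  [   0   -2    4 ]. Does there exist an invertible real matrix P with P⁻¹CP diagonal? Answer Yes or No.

Yes

Characteristic polynomial: p(t) = t^3 - 11t^2 + 34t - 24 = (t - 6)(t - 4)(t - 1).
All 3 eigenvalues are distinct, so C is diagonalizable.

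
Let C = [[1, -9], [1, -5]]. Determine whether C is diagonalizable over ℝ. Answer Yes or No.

No

Characteristic polynomial: p(r) = r^2 + 4r + 4 = (r + 2)^2.
r = -2 has algebraic multiplicity 2; rank(C + 2I) = 1, so geometric multiplicity = 1.
Geometric multiplicity < algebraic multiplicity, so C is not diagonalizable.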